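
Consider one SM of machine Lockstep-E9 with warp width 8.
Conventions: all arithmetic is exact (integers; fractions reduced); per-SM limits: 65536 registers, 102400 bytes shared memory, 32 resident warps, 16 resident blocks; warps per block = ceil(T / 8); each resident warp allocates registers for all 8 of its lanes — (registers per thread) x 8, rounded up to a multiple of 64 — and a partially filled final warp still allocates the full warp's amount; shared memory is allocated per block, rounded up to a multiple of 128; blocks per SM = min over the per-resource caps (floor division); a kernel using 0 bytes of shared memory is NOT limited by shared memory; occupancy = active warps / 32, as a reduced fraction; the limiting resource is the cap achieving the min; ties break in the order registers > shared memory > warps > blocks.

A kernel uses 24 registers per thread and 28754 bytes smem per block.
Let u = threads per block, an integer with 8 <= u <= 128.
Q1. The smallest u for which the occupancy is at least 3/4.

Answer: u = 57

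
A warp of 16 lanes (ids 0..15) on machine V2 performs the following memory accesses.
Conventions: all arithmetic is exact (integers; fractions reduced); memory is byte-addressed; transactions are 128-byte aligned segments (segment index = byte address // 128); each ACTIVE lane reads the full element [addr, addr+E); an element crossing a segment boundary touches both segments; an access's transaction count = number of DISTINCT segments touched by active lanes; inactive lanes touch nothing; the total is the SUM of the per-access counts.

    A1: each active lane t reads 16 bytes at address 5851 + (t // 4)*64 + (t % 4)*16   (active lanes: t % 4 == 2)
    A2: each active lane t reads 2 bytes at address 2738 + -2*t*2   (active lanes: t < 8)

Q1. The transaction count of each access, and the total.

A1: 3 transactions
A2: 1 transaction

Answer: 3,1; total 4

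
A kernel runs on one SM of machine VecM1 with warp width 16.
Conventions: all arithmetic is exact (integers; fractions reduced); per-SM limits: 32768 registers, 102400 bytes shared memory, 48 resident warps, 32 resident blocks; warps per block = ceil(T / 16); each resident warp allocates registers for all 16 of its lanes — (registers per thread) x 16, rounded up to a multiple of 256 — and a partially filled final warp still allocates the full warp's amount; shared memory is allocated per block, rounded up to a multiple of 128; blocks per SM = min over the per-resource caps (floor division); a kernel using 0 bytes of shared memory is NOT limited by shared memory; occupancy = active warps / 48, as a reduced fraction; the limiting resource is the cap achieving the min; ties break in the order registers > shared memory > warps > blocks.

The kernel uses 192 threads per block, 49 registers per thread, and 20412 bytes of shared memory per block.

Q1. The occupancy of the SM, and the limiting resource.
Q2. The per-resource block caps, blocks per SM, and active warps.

Answer: occupancy 1/2, limited by registers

registers: 2 blocks
shared memory: 5 blocks
warps: 4 blocks
blocks: 32 blocks

Answer: 2 blocks, 24 active warps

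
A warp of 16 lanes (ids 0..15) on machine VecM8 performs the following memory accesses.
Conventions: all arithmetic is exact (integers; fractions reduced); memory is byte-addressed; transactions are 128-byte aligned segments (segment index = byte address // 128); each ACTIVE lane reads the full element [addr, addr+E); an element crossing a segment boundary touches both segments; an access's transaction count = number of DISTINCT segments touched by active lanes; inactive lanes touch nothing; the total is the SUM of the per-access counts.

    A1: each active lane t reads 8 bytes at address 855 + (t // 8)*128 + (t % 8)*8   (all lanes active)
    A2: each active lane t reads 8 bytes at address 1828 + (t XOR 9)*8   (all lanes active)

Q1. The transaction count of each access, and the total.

A1: 3 transactions
A2: 2 transactions

Answer: 3,2; total 5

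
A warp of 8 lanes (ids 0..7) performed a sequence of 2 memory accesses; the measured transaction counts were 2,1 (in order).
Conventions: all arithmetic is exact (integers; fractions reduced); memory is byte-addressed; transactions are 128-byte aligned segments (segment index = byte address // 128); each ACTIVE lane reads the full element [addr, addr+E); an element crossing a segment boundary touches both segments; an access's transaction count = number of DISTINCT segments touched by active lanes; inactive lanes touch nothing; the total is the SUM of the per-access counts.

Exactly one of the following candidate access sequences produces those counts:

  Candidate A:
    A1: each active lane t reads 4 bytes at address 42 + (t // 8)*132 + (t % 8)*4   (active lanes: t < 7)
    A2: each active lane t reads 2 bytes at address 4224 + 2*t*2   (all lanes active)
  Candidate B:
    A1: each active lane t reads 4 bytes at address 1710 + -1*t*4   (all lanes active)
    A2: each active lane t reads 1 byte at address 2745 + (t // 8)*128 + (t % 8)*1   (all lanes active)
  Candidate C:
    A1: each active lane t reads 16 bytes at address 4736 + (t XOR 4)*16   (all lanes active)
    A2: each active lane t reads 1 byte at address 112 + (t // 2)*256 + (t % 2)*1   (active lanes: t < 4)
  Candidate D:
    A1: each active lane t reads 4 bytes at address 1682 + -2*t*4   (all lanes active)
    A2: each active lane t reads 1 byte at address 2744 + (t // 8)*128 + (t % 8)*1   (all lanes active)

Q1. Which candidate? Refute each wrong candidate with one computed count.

A: A1 gives 1 transaction, not 2
B: A1 gives 1 transaction, not 2
C: A1 gives 1 transaction, not 2
D: all counts match (2,1)

Answer: D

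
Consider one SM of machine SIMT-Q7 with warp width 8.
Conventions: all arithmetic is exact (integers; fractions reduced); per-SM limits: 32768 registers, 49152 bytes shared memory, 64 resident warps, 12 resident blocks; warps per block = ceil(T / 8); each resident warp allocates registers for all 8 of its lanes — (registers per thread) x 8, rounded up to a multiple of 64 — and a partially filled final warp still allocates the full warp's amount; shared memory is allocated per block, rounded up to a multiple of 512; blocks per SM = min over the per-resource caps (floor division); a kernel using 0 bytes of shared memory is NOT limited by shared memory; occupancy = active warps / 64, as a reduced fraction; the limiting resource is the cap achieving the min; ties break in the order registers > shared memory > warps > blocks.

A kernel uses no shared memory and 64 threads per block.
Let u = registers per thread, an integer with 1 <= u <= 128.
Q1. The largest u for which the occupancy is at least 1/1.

Answer: u = 64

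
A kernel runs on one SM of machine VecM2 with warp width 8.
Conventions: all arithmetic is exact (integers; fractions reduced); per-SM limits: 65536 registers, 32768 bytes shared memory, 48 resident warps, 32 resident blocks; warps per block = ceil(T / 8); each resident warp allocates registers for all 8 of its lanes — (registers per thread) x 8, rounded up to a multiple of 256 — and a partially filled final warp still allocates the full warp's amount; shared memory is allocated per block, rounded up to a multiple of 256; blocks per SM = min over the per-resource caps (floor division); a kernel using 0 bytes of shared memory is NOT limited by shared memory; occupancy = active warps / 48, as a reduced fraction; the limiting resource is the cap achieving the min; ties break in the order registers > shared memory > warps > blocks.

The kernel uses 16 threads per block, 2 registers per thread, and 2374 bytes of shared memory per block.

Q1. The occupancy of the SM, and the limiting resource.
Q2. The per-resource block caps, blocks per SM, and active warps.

Answer: occupancy 1/2, limited by shared memory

registers: 128 blocks
shared memory: 12 blocks
warps: 24 blocks
blocks: 32 blocks

Answer: 12 blocks, 24 active warps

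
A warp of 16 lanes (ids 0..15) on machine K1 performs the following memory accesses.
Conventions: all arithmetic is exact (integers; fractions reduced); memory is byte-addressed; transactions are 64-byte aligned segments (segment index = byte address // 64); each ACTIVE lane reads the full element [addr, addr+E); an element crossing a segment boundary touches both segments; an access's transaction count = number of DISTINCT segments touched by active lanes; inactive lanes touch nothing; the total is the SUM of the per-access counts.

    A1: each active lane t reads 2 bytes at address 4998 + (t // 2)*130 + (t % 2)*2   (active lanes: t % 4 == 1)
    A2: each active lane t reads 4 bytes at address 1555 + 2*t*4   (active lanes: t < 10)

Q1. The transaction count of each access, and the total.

A1: 4 transactions
A2: 2 transactions

Answer: 4,2; total 6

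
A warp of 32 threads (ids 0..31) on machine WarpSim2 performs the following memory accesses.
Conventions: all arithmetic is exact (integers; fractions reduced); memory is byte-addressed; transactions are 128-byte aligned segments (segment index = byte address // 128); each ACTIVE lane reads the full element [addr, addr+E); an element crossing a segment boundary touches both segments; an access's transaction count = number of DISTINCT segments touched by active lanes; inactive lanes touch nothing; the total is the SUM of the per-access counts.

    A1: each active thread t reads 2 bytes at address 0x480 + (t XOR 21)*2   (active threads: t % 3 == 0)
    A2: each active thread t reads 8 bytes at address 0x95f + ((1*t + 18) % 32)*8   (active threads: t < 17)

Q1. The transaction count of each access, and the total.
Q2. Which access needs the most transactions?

A1: 1 transaction
A2: 3 transactions

Answer: 1,3; total 4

Answer: A2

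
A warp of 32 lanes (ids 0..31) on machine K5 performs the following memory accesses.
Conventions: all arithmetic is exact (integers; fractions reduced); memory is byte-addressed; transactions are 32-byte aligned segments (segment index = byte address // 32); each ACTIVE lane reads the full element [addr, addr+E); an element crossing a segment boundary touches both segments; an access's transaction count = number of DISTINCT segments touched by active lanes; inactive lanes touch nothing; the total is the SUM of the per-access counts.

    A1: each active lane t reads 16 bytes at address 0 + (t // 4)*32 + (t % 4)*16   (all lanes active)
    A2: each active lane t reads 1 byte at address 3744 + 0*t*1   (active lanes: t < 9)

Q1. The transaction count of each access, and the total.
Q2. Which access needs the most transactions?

A1: 9 transactions
A2: 1 transaction

Answer: 9,1; total 10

Answer: A1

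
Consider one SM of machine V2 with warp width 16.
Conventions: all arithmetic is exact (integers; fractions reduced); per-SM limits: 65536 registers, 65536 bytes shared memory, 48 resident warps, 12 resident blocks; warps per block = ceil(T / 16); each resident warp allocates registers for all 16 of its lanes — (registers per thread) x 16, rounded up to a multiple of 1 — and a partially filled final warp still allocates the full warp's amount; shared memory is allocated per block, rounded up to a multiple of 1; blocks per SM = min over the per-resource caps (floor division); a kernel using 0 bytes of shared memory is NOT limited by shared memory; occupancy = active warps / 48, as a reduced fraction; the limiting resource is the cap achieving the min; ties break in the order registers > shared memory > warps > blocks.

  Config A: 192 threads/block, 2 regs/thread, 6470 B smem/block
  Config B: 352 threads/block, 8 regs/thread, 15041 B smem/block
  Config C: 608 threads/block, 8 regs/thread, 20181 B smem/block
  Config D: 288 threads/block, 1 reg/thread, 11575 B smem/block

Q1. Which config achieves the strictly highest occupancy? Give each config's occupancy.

occupancies: A 1, B 11/12, C 19/24, D 3/4

Answer: A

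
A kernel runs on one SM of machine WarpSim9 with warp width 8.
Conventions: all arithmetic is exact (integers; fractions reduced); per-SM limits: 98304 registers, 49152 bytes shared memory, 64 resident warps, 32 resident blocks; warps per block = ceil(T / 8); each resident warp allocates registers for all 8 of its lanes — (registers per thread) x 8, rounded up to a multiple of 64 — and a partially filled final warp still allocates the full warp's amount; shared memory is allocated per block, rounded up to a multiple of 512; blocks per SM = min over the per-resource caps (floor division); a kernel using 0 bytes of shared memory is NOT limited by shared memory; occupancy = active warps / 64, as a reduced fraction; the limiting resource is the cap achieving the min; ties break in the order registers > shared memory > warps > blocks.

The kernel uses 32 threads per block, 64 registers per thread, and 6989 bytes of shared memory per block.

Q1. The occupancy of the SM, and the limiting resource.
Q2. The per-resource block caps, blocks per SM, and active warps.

Answer: occupancy 3/8, limited by shared memory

registers: 48 blocks
shared memory: 6 blocks
warps: 16 blocks
blocks: 32 blocks

Answer: 6 blocks, 24 active warps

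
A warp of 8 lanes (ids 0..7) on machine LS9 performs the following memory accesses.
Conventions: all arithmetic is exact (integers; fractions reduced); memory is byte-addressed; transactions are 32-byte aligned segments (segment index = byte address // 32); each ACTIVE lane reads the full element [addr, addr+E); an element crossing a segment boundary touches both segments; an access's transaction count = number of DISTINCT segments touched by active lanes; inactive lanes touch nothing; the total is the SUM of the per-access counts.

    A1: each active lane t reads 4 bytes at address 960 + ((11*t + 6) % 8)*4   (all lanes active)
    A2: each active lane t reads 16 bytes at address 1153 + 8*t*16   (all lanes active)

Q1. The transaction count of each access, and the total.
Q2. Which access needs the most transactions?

A1: 1 transaction
A2: 8 transactions

Answer: 1,8; total 9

Answer: A2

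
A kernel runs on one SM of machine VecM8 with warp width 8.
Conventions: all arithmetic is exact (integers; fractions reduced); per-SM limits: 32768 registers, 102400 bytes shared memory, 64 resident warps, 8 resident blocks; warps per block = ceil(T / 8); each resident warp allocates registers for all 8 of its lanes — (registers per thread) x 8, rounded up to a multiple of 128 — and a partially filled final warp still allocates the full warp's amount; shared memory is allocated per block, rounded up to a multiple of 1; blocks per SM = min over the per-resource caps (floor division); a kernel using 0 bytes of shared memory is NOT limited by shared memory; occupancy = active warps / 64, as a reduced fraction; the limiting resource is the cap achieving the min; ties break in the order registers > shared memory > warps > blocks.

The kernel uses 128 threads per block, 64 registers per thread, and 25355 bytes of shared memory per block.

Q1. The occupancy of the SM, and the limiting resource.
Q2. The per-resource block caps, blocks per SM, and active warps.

Answer: occupancy 1, limited by registers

registers: 4 blocks
shared memory: 4 blocks
warps: 4 blocks
blocks: 8 blocks

Answer: 4 blocks, 64 active warps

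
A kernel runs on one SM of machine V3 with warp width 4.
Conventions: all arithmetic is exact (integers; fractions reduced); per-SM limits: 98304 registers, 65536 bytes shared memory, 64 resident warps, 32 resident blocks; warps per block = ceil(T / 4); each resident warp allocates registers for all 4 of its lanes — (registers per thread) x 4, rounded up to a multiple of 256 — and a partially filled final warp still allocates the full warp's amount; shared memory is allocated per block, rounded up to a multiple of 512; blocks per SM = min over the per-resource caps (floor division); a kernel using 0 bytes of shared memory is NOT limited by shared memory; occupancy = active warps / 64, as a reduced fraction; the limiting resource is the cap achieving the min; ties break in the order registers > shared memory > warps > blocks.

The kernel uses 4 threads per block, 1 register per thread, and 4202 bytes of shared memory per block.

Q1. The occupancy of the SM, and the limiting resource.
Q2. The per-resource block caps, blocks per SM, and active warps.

Answer: occupancy 7/32, limited by shared memory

registers: 384 blocks
shared memory: 14 blocks
warps: 64 blocks
blocks: 32 blocks

Answer: 14 blocks, 14 active warps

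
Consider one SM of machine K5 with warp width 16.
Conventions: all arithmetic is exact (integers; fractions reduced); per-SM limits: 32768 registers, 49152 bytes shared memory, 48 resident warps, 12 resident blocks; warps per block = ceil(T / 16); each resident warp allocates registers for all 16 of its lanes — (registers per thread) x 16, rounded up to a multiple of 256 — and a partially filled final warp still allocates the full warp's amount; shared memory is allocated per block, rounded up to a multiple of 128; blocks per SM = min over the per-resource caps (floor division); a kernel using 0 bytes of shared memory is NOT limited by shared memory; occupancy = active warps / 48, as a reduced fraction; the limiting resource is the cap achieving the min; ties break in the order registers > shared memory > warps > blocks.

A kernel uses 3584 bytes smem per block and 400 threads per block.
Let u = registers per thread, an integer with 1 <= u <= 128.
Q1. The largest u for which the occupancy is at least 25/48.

Answer: u = 80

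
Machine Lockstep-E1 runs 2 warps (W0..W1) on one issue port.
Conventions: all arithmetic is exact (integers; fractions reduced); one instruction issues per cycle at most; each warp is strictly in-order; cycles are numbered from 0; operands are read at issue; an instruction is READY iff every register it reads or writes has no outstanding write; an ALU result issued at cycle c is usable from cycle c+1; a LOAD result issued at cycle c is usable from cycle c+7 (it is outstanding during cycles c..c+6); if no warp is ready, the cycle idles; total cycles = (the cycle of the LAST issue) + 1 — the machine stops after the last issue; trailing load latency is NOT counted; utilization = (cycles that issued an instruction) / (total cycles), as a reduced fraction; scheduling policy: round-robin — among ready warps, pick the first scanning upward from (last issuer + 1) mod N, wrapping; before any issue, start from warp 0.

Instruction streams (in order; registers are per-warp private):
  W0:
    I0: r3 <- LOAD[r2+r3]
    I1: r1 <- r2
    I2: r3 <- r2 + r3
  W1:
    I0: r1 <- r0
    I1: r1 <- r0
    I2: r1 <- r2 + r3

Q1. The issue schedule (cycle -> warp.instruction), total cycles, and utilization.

cycle 0: W0.I0
cycle 1: W1.I0
cycle 2: W0.I1
cycle 3: W1.I1
cycle 4: W1.I2
cycle 5: idle
cycle 6: idle
cycle 7: W0.I2

Answer: 8 cycles, utilization 3/4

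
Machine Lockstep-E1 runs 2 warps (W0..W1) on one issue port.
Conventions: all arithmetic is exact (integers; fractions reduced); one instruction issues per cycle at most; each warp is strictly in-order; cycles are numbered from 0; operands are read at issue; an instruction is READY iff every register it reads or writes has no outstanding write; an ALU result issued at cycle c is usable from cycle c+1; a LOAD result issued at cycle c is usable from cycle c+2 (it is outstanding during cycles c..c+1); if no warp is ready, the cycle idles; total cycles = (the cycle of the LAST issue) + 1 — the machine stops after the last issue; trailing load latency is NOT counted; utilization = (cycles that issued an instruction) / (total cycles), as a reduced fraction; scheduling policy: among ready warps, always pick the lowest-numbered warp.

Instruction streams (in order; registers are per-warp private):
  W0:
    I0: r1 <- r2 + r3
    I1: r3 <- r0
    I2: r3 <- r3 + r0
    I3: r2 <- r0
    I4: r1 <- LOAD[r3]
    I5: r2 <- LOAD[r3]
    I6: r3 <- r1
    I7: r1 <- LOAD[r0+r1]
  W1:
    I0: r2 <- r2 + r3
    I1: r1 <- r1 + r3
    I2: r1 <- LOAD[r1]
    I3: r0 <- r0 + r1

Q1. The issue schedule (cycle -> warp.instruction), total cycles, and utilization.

cycle 0: W0.I0
cycle 1: W0.I1
cycle 2: W0.I2
cycle 3: W0.I3
cycle 4: W0.I4
cycle 5: W0.I5
cycle 6: W0.I6
cycle 7: W0.I7
cycle 8: W1.I0
cycle 9: W1.I1
cycle 10: W1.I2
cycle 11: idle
cycle 12: W1.I3

Answer: 13 cycles, utilization 12/13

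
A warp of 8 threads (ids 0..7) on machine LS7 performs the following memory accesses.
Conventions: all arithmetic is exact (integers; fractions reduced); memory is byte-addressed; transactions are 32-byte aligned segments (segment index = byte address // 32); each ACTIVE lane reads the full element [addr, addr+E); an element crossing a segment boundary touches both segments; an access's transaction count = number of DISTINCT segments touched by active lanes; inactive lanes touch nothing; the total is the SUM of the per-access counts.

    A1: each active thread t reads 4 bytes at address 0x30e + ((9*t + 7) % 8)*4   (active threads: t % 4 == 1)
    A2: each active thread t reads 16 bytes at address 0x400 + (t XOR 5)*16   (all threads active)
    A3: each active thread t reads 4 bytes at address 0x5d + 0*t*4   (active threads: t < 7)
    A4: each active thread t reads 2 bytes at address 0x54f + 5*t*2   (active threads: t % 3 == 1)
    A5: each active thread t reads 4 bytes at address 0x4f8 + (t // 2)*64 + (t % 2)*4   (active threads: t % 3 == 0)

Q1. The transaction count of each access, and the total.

A1: 2 transactions
A2: 4 transactions
A3: 2 transactions
A4: 3 transactions
A5: 3 transactions

Answer: 2,4,2,3,3; total 14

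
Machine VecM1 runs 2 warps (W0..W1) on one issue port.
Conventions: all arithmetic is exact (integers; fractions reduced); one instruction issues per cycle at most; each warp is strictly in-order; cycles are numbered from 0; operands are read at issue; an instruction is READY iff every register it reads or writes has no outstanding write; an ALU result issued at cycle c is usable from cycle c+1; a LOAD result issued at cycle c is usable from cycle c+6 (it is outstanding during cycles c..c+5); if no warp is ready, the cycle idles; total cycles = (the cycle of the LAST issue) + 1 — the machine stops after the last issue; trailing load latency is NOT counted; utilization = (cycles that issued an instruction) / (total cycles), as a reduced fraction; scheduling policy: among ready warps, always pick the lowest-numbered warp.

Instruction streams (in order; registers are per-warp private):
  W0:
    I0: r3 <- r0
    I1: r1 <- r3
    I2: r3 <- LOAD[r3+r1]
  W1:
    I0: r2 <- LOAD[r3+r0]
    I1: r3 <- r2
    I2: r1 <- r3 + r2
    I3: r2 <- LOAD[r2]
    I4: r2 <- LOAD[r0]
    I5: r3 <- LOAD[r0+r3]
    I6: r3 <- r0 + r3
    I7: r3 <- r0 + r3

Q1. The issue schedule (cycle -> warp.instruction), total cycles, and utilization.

cycle 0: W0.I0
cycle 1: W0.I1
cycle 2: W0.I2
cycle 3: W1.I0
cycle 4: idle
cycle 5: idle
cycle 6: idle
cycle 7: idle
cycle 8: idle
cycle 9: W1.I1
cycle 10: W1.I2
cycle 11: W1.I3
cycle 12: idle
cycle 13: idle
cycle 14: idle
cycle 15: idle
cycle 16: idle
cycle 17: W1.I4
cycle 18: W1.I5
cycle 19: idle
cycle 20: idle
cycle 21: idle
cycle 22: idle
cycle 23: idle
cycle 24: W1.I6
cycle 25: W1.I7

Answer: 26 cycles, utilization 11/26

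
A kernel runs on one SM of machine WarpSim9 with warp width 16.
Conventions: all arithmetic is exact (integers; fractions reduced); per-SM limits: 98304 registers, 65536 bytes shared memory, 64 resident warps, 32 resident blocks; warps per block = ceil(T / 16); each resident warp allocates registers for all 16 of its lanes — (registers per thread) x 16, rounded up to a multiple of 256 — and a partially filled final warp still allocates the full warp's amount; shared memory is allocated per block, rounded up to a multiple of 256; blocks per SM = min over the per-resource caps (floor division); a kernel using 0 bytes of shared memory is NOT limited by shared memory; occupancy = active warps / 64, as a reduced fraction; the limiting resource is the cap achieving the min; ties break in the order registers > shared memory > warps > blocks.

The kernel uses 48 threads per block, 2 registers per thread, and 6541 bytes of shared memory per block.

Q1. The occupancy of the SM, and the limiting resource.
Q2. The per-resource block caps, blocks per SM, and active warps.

Answer: occupancy 27/64, limited by shared memory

registers: 128 blocks
shared memory: 9 blocks
warps: 21 blocks
blocks: 32 blocks

Answer: 9 blocks, 27 active warps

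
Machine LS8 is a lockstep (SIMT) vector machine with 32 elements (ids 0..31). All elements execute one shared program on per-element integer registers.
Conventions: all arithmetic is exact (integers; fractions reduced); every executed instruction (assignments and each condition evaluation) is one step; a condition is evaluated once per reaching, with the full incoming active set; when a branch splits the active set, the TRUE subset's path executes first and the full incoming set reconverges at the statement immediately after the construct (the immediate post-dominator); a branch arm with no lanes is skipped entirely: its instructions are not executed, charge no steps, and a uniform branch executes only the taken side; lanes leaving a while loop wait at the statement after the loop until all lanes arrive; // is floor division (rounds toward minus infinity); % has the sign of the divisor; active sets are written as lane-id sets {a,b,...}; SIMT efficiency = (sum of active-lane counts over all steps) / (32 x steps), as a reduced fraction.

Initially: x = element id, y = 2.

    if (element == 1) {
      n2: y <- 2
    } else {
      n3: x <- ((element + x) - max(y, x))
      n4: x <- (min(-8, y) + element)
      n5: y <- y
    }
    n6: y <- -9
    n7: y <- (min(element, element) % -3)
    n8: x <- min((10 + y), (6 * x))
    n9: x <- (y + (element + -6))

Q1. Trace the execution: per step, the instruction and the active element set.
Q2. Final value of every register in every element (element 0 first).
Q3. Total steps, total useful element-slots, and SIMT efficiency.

step 0: eval (element == 1)          {0,1,2,3,4,5,6,7,8,9,10,11,12,13,14,15,16,17,18,19,20,21,22,23,24,25,26,27,28,29,30,31}
step 1: y <- 2                       {1}
step 2: x <- ((element + x) - max(y, x)) {0,2,3,4,5,6,7,8,9,10,11,12,13,14,15,16,17,18,19,20,21,22,23,24,25,26,27,28,29,30,31}
step 3: x <- (min(-8, y) + element)  {0,2,3,4,5,6,7,8,9,10,11,12,13,14,15,16,17,18,19,20,21,22,23,24,25,26,27,28,29,30,31}
step 4: y <- y                       {0,2,3,4,5,6,7,8,9,10,11,12,13,14,15,16,17,18,19,20,21,22,23,24,25,26,27,28,29,30,31}
step 5: y <- -9                      {0,1,2,3,4,5,6,7,8,9,10,11,12,13,14,15,16,17,18,19,20,21,22,23,24,25,26,27,28,29,30,31}
step 6: y <- (min(element, element) % -3) {0,1,2,3,4,5,6,7,8,9,10,11,12,13,14,15,16,17,18,19,20,21,22,23,24,25,26,27,28,29,30,31}
step 7: x <- min((10 + y), (6 * x))  {0,1,2,3,4,5,6,7,8,9,10,11,12,13,14,15,16,17,18,19,20,21,22,23,24,25,26,27,28,29,30,31}
step 8: x <- (y + (element + -6))    {0,1,2,3,4,5,6,7,8,9,10,11,12,13,14,15,16,17,18,19,20,21,22,23,24,25,26,27,28,29,30,31}

Answer: 9 steps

x: -6,-7,-5,-3,-4,-2,0,-1,1,3,2,4,6,5,7,9,8,10,12,11,13,15,14,16,18,17,19,21,20,22,24,23
y: 0,-2,-1,0,-2,-1,0,-2,-1,0,-2,-1,0,-2,-1,0,-2,-1,0,-2,-1,0,-2,-1,0,-2,-1,0,-2,-1,0,-2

steps = 9; useful = 254; efficiency = 254/288 = 127/144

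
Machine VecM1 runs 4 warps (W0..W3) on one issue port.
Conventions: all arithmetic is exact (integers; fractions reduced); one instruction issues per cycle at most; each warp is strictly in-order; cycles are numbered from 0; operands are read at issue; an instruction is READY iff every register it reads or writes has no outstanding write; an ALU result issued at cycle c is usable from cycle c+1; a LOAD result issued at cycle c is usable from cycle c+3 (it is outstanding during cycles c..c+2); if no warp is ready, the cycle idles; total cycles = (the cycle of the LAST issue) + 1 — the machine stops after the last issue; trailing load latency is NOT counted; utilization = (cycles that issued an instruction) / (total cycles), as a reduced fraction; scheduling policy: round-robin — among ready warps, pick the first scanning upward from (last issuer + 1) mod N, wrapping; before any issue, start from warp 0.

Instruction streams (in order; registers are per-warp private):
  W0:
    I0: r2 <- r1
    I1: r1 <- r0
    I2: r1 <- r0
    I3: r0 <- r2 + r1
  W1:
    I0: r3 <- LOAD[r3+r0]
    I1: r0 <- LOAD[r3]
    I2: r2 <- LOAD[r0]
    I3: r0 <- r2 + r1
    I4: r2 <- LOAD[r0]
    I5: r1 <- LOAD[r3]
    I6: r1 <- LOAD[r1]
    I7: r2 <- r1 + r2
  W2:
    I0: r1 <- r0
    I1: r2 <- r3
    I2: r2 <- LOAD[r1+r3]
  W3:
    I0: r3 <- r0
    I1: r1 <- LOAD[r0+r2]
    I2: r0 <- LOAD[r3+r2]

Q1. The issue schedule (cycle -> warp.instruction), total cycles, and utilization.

cycle 0: W0.I0
cycle 1: W1.I0
cycle 2: W2.I0
cycle 3: W3.I0
cycle 4: W0.I1
cycle 5: W1.I1
cycle 6: W2.I1
cycle 7: W3.I1
cycle 8: W0.I2
cycle 9: W1.I2
cycle 10: W2.I2
cycle 11: W3.I2
cycle 12: W0.I3
cycle 13: W1.I3
cycle 14: W1.I4
cycle 15: W1.I5
cycle 16: idle
cycle 17: idle
cycle 18: W1.I6
cycle 19: idle
cycle 20: idle
cycle 21: W1.I7

Answer: 22 cycles, utilization 9/11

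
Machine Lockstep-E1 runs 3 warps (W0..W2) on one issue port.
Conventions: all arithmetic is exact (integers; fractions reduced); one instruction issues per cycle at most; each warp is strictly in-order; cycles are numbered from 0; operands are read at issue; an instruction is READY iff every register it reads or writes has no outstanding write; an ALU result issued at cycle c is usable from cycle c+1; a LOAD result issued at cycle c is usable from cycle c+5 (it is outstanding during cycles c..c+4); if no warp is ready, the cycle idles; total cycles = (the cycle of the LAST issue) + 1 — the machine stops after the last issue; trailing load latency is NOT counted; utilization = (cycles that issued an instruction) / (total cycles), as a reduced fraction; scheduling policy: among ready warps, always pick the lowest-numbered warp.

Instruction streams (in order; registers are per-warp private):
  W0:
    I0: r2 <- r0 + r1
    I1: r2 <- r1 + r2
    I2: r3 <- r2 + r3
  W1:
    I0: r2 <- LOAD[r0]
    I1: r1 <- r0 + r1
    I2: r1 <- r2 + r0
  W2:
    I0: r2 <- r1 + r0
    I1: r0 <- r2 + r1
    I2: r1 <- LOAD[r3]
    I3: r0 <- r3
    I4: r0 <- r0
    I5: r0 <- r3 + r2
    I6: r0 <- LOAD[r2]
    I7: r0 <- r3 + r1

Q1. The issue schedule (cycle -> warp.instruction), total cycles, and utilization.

cycle 0: W0.I0
cycle 1: W0.I1
cycle 2: W0.I2
cycle 3: W1.I0
cycle 4: W1.I1
cycle 5: W2.I0
cycle 6: W2.I1
cycle 7: W2.I2
cycle 8: W1.I2
cycle 9: W2.I3
cycle 10: W2.I4
cycle 11: W2.I5
cycle 12: W2.I6
cycle 13: idle
cycle 14: idle
cycle 15: idle
cycle 16: idle
cycle 17: W2.I7

Answer: 18 cycles, utilization 7/9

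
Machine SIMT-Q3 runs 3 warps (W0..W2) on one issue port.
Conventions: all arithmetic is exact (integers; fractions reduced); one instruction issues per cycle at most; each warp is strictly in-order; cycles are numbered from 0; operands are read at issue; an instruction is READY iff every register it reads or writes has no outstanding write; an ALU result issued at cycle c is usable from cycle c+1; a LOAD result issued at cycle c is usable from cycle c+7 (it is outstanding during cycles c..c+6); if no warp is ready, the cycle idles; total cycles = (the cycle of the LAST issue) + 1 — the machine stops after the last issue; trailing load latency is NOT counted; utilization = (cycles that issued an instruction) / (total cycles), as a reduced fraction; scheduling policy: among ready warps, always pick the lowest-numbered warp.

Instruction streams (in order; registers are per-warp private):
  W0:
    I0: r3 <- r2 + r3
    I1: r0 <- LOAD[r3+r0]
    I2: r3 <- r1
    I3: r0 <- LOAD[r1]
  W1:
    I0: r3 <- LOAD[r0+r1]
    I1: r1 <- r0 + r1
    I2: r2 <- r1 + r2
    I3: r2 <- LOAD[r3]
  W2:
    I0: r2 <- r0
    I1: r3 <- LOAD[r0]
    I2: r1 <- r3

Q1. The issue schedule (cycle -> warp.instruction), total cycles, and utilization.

cycle 0: W0.I0
cycle 1: W0.I1
cycle 2: W0.I2
cycle 3: W1.I0
cycle 4: W1.I1
cycle 5: W1.I2
cycle 6: W2.I0
cycle 7: W2.I1
cycle 8: W0.I3
cycle 9: idle
cycle 10: W1.I3
cycle 11: idle
cycle 12: idle
cycle 13: idle
cycle 14: W2.I2

Answer: 15 cycles, utilization 11/15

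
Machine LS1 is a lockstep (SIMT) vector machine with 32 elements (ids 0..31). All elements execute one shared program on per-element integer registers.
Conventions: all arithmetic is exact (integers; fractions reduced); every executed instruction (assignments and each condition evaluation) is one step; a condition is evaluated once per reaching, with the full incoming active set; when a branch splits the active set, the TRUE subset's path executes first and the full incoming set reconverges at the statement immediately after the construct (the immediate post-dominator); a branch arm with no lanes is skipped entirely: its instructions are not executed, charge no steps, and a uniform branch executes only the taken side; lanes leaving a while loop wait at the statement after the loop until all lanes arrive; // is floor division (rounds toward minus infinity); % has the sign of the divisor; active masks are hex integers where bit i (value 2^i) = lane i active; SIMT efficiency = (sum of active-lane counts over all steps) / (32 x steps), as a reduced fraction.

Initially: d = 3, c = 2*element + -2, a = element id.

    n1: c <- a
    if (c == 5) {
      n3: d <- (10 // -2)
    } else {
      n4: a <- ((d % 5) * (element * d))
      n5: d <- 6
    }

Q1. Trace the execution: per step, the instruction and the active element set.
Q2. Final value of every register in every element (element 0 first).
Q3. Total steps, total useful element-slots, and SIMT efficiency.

step 0: c <- a                       0xffffffff
step 1: eval (c == 5)                0xffffffff
step 2: d <- (10 // -2)              0x00000020
step 3: a <- ((d % 5) * (element * d)) 0xffffffdf
step 4: d <- 6                       0xffffffdf

Answer: 5 steps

d: 6,6,6,6,6,-5,6,6,6,6,6,6,6,6,6,6,6,6,6,6,6,6,6,6,6,6,6,6,6,6,6,6
c: 0,1,2,3,4,5,6,7,8,9,10,11,12,13,14,15,16,17,18,19,20,21,22,23,24,25,26,27,28,29,30,31
a: 0,9,18,27,36,5,54,63,72,81,90,99,108,117,126,135,144,153,162,171,180,189,198,207,216,225,234,243,252,261,270,279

steps = 5; useful = 127; efficiency = 127/160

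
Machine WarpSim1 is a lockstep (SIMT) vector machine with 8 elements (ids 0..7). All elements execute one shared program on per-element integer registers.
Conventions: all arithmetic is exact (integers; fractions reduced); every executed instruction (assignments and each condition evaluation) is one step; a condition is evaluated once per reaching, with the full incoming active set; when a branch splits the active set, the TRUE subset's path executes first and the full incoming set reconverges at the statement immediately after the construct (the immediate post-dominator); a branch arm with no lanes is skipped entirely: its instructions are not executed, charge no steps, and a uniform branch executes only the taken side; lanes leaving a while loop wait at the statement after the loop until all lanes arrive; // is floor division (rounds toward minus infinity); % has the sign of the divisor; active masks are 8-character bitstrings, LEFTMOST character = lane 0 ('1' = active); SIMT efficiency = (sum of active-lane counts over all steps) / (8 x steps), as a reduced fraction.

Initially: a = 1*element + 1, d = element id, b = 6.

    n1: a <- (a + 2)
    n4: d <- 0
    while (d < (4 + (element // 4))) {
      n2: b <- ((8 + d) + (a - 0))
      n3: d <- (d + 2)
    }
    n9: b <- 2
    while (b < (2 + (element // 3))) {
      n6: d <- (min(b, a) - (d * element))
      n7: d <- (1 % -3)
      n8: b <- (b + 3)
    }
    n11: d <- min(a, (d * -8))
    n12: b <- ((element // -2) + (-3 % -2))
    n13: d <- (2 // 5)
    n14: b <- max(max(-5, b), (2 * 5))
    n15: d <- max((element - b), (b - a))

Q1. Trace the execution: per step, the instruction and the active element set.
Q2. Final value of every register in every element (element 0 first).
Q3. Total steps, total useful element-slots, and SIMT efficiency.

step 0: a <- (a + 2)                 11111111
step 1: d <- 0                       11111111
step 2: eval (d < (4 + (element // 4))) 11111111
step 3: b <- ((8 + d) + (a - 0))     11111111
step 4: d <- (d + 2)                 11111111
step 5: eval (d < (4 + (element // 4))) 11111111
step 6: b <- ((8 + d) + (a - 0))     11111111
step 7: d <- (d + 2)                 11111111
step 8: eval (d < (4 + (element // 4))) 11111111
step 9: b <- ((8 + d) + (a - 0))     00001111
step 10: d <- (d + 2)                 00001111
step 11: eval (d < (4 + (element // 4))) 00001111
step 12: b <- 2                       11111111
step 13: eval (b < (2 + (element // 3))) 11111111
step 14: d <- (min(b, a) - (d * element)) 00011111
step 15: d <- (1 % -3)                00011111
step 16: b <- (b + 3)                 00011111
step 17: eval (b < (2 + (element // 3))) 00011111
step 18: d <- min(a, (d * -8))        11111111
step 19: b <- ((element // -2) + (-3 % -2)) 11111111
step 20: d <- (2 // 5)                11111111
step 21: b <- max(max(-5, b), (2 * 5)) 11111111
step 22: d <- max((element - b), (b - a)) 11111111

Answer: 23 steps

a: 3,4,5,6,7,8,9,10
d: 7,6,5,4,3,2,1,0
b: 10,10,10,10,10,10,10,10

steps = 23; useful = 160; efficiency = 160/184 = 20/23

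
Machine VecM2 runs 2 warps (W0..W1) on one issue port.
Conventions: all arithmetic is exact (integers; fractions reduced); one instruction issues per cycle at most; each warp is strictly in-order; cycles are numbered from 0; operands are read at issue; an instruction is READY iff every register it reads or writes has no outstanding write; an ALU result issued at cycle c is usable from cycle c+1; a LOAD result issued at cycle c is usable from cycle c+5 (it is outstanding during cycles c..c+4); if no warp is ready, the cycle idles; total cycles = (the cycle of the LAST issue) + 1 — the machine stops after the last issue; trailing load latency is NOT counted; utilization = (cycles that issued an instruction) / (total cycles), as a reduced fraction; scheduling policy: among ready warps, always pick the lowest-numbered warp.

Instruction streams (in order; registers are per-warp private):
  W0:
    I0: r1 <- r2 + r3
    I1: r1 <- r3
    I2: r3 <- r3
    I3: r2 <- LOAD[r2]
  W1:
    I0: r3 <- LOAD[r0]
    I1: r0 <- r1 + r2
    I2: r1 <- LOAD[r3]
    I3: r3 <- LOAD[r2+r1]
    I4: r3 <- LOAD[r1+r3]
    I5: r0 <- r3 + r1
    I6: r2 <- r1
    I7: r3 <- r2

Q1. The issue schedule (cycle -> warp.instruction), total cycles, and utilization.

cycle 0: W0.I0
cycle 1: W0.I1
cycle 2: W0.I2
cycle 3: W0.I3
cycle 4: W1.I0
cycle 5: W1.I1
cycle 6: idle
cycle 7: idle
cycle 8: idle
cycle 9: W1.I2
cycle 10: idle
cycle 11: idle
cycle 12: idle
cycle 13: idle
cycle 14: W1.I3
cycle 15: idle
cycle 16: idle
cycle 17: idle
cycle 18: idle
cycle 19: W1.I4
cycle 20: idle
cycle 21: idle
cycle 22: idle
cycle 23: idle
cycle 24: W1.I5
cycle 25: W1.I6
cycle 26: W1.I7

Answer: 27 cycles, utilization 4/9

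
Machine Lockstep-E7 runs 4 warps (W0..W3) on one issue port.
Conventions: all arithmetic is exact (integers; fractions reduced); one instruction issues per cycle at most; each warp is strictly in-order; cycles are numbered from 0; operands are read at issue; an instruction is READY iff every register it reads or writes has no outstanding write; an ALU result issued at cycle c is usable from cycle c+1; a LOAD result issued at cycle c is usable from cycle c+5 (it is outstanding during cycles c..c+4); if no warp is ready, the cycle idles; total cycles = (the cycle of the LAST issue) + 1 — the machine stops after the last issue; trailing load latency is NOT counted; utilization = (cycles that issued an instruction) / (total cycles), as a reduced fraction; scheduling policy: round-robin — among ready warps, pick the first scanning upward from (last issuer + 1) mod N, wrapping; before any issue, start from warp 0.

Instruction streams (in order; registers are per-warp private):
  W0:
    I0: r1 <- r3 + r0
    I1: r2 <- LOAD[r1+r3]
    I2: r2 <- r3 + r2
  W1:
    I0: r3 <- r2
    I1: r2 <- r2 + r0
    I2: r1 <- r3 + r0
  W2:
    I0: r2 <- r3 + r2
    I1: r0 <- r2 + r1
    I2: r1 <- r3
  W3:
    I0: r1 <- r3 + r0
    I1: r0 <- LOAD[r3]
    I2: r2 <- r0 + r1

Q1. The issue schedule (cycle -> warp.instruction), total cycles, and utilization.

cycle 0: W0.I0
cycle 1: W1.I0
cycle 2: W2.I0
cycle 3: W3.I0
cycle 4: W0.I1
cycle 5: W1.I1
cycle 6: W2.I1
cycle 7: W3.I1
cycle 8: W1.I2
cycle 9: W2.I2
cycle 10: W0.I2
cycle 11: idle
cycle 12: W3.I2

Answer: 13 cycles, utilization 12/13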